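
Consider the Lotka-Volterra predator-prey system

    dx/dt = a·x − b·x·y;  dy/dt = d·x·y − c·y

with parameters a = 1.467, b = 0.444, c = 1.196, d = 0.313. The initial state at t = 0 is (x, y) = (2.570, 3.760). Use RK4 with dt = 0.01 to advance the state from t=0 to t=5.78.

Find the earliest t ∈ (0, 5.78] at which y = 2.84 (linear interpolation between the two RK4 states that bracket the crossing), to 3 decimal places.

t = 0.689

t=0.000: state=(2.570, 3.760)
step 1 (dt=0.01): k1=(-0.520, -1.472), k2=(-0.511, -1.473), k3=(-0.511, -1.472), k4=(-0.502, -1.473); state += dt/6·(k1+2k2+2k3+k4)
t=0.010: state=(2.565, 3.745)
t=0.020: state=(2.560, 3.731)
t=0.030: state=(2.555, 3.716)
continuing one RK4 step at a time; state shown every 20 steps (Δt=0.2):
t=0.200: state=(2.500, 3.468)
t=0.400: state=(2.495, 3.191)
t=0.600: state=(2.549, 2.941)
t=0.680: state=(2.586, 2.850)
next step: t=0.690: state=(2.592, 2.839) — y has crossed 2.84
linear interpolation between t=0.680 (2.85019) and t=0.690 (2.83921) → t≈0.689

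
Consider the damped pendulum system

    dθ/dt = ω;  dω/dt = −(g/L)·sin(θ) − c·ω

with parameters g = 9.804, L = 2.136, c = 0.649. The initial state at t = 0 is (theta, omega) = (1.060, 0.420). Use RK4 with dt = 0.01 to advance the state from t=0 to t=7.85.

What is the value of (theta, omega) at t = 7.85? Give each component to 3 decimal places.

(theta, omega) = (-0.083, 0.077)

t=0.000: state=(1.060, 0.420)
step 1 (dt=0.01): k1=(0.420, -4.277), k2=(0.399, -4.267), k3=(0.399, -4.267), k4=(0.377, -4.258); state += dt/6·(k1+2k2+2k3+k4)
t=0.010: state=(1.064, 0.377)
t=0.020: state=(1.068, 0.335)
t=0.030: state=(1.071, 0.293)
continuing one RK4 step at a time; state shown every 50 steps (Δt=0.5):
t=0.500: state=(0.793, -1.332)
t=1.000: state=(-0.031, -1.655)
t=1.500: state=(-0.599, -0.478)
t=2.000: state=(-0.503, 0.761)
t=2.500: state=(-0.004, 1.032)
t=3.000: state=(0.360, 0.325)
t=3.500: state=(0.308, -0.466)
t=4.000: state=(0.001, -0.635)
t=4.500: state=(-0.222, -0.196)
t=5.000: state=(-0.187, 0.294)
t=5.500: state=(0.004, 0.389)
t=6.000: state=(0.138, 0.112)
t=6.500: state=(0.113, -0.187)
t=7.000: state=(-0.006, -0.238)
t=7.500: state=(-0.086, -0.063)
t=7.850: state=(-0.083, 0.077)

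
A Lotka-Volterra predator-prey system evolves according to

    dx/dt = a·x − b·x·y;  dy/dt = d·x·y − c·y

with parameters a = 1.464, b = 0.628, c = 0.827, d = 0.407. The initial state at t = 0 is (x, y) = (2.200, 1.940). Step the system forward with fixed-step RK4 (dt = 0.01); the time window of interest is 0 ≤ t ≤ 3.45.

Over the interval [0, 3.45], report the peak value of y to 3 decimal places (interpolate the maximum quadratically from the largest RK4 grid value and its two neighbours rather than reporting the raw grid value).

max y = 2.798

t=0.000: state=(2.200, 1.940)
step 1 (dt=0.01): k1=(0.540, 0.133), k2=(0.540, 0.135), k3=(0.540, 0.135), k4=(0.540, 0.137); state += dt/6·(k1+2k2+2k3+k4)
t=0.010: state=(2.205, 1.941)
t=0.020: state=(2.211, 1.943)
t=0.030: state=(2.216, 1.944)
continuing one RK4 step at a time; state shown every 20 steps (Δt=0.2):
t=0.200: state=(2.306, 1.975)
t=0.400: state=(2.404, 2.028)
t=0.600: state=(2.487, 2.098)
t=0.800: state=(2.548, 2.183)
t=1.000: state=(2.580, 2.280)
t=1.200: state=(2.580, 2.384)
t=1.400: state=(2.546, 2.490)
t=1.600: state=(2.480, 2.590)
t=1.800: state=(2.387, 2.676)
t=2.000: state=(2.276, 2.743)
t=2.200: state=(2.155, 2.784)
t=2.400: state=(2.033, 2.798)
t=2.600: state=(1.918, 2.785)
t=2.800: state=(1.816, 2.748)
t=3.000: state=(1.729, 2.690)
t=3.200: state=(1.661, 2.617)
t=3.400: state=(1.610, 2.533)
t=3.450: state=(1.601, 2.512)
largest grid value and its neighbours: y(2.390)=2.79794, y(2.400)=2.79799, y(2.410)=2.79797
parabola through these three points peaks at t≈2.402 with y≈2.79799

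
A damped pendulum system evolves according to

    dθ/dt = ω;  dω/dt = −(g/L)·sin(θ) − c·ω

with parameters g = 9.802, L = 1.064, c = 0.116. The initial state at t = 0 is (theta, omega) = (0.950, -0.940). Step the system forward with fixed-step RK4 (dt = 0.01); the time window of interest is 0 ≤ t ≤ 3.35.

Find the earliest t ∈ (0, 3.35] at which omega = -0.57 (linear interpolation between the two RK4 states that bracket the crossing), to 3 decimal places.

t = 0.901

t=0.000: state=(0.950, -0.940)
step 1 (dt=0.01): k1=(-0.940, -7.384), k2=(-0.977, -7.355), k3=(-0.977, -7.354), k4=(-1.014, -7.323); state += dt/6·(k1+2k2+2k3+k4)
t=0.010: state=(0.940, -1.014)
t=0.020: state=(0.930, -1.086)
t=0.030: state=(0.919, -1.159)
continuing one RK4 step at a time; state shown every 20 steps (Δt=0.2):
t=0.200: state=(0.626, -2.230)
t=0.400: state=(0.104, -2.837)
t=0.600: state=(-0.442, -2.456)
t=0.800: state=(-0.826, -1.298)
t=0.900: state=(-0.920, -0.578)
next step: t=0.910: state=(-0.926, -0.503) — omega has crossed -0.57
linear interpolation between t=0.900 (-0.57756) and t=0.910 (-0.50347) → t≈0.901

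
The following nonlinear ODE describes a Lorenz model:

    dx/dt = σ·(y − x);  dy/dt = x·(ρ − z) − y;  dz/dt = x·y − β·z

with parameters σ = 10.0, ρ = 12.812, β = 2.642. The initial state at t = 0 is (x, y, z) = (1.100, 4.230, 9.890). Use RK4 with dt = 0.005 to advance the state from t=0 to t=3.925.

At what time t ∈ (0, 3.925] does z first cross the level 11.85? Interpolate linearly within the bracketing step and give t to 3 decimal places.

t=0.000: state=(1.100, 4.230, 9.890)
step 1 (dt=0.005): k1=(31.300, -1.016, -21.476), k2=(30.492, -0.721, -21.007), k3=(30.520, -0.729, -21.017), k4=(29.738, -0.435, -20.558); state += dt/6·(k1+2k2+2k3+k4)
t=0.005: state=(1.253, 4.226, 9.785)
t=0.010: state=(1.398, 4.226, 9.684)
t=0.015: state=(1.536, 4.228, 9.588)
continuing one RK4 step at a time; state shown every 40 steps (Δt=0.2):
t=0.200: state=(4.545, 5.890, 8.339)
t=0.400: state=(7.119, 7.978, 11.798)
next step: t=0.405: state=(7.160, 7.972, 11.926) — z has crossed 11.85
linear interpolation between t=0.400 (11.79831) and t=0.405 (11.92634) → t≈0.402

t = 0.402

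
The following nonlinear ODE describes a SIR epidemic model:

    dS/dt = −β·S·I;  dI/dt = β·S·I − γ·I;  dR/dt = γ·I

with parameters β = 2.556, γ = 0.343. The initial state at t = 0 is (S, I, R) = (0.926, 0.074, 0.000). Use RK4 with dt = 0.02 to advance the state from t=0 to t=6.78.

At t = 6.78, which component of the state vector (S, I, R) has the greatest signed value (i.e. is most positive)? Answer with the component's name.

largest component: R

t=0.000: state=(0.926, 0.074, 0.000)
step 1 (dt=0.02): k1=(-0.175, 0.150, 0.025), k2=(-0.178, 0.152, 0.026), k3=(-0.178, 0.153, 0.026), k4=(-0.182, 0.155, 0.026); state += dt/6·(k1+2k2+2k3+k4)
t=0.020: state=(0.922, 0.077, 0.001)
t=0.040: state=(0.919, 0.080, 0.001)
t=0.060: state=(0.915, 0.083, 0.002)
continuing one RK4 step at a time; state shown every 25 steps (Δt=0.5):
t=0.500: state=(0.790, 0.189, 0.021)
t=1.000: state=(0.553, 0.378, 0.069)
t=1.500: state=(0.303, 0.547, 0.150)
t=2.000: state=(0.143, 0.606, 0.250)
t=2.500: state=(0.067, 0.580, 0.353)
t=3.000: state=(0.033, 0.520, 0.447)
t=3.500: state=(0.018, 0.452, 0.531)
t=4.000: state=(0.010, 0.387, 0.603)
t=4.500: state=(0.007, 0.330, 0.664)
t=5.000: state=(0.004, 0.280, 0.716)
t=5.500: state=(0.003, 0.237, 0.760)
t=6.000: state=(0.002, 0.200, 0.798)
t=6.500: state=(0.002, 0.169, 0.829)
t=6.780: state=(0.002, 0.154, 0.845)
compare at T: S=0.002, I=0.154, R=0.845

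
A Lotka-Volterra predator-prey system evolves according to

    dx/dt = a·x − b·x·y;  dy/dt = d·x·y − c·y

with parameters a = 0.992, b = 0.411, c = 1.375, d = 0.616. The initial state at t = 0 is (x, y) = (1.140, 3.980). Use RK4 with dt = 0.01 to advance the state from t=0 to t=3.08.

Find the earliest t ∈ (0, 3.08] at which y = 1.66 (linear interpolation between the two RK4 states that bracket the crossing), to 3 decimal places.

t = 1.135

t=0.000: state=(1.140, 3.980)
step 1 (dt=0.01): k1=(-0.734, -2.678), k2=(-0.725, -2.678), k3=(-0.725, -2.677), k4=(-0.717, -2.677); state += dt/6·(k1+2k2+2k3+k4)
t=0.010: state=(1.133, 3.953)
t=0.020: state=(1.126, 3.926)
t=0.030: state=(1.119, 3.900)
continuing one RK4 step at a time; state shown every 10 steps (Δt=0.1):
t=0.100: state=(1.075, 3.713)
t=0.200: state=(1.024, 3.452)
t=0.300: state=(0.987, 3.201)
t=0.400: state=(0.960, 2.962)
t=0.500: state=(0.943, 2.737)
t=0.600: state=(0.935, 2.527)
t=0.700: state=(0.934, 2.333)
t=0.800: state=(0.941, 2.154)
t=0.900: state=(0.954, 1.990)
t=1.000: state=(0.974, 1.841)
t=1.100: state=(1.000, 1.705)
t=1.130: state=(1.009, 1.666)
next step: t=1.140: state=(1.012, 1.654) — y has crossed 1.66
linear interpolation between t=1.130 (1.66633) and t=1.140 (1.65384) → t≈1.135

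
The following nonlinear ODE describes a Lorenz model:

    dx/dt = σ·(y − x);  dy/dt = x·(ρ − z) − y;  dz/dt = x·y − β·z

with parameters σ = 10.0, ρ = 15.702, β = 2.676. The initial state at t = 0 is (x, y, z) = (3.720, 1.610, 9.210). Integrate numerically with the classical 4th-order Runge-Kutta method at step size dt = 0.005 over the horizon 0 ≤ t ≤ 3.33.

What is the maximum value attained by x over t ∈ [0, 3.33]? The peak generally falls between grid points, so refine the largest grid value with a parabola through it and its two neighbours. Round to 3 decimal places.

t=0.000: state=(3.720, 1.610, 9.210)
step 1 (dt=0.005): k1=(-21.100, 22.540, -18.657), k2=(-20.009, 22.312, -18.410), k3=(-20.042, 22.329, -18.409), k4=(-18.981, 22.111, -18.168); state += dt/6·(k1+2k2+2k3+k4)
t=0.005: state=(3.620, 1.722, 9.118)
t=0.010: state=(3.530, 1.831, 9.028)
t=0.015: state=(3.450, 1.939, 8.941)
continuing one RK4 step at a time; state shown every 40 steps (Δt=0.2):
t=0.200: state=(4.360, 6.171, 7.577)
t=0.400: state=(9.208, 11.139, 14.871)
t=0.600: state=(7.008, 3.862, 19.528)
t=0.800: state=(2.975, 2.333, 13.161)
t=1.000: state=(3.519, 4.572, 9.279)
t=1.200: state=(7.047, 9.284, 11.365)
t=1.400: state=(8.749, 7.305, 19.086)
t=1.600: state=(4.527, 2.997, 15.705)
t=1.800: state=(3.667, 4.157, 11.140)
t=2.000: state=(6.028, 7.770, 11.026)
t=2.200: state=(8.566, 8.488, 17.140)
t=2.400: state=(5.763, 4.059, 16.821)
t=2.600: state=(4.130, 4.211, 12.558)
t=2.800: state=(5.655, 6.968, 11.515)
t=3.000: state=(8.012, 8.436, 15.818)
t=3.200: state=(6.430, 4.990, 16.987)
t=3.330: state=(4.940, 4.227, 14.713)
largest grid value and its neighbours: x(0.455)=9.84237, x(0.460)=9.85029, x(0.465)=9.84901
parabola through these three points peaks at t≈0.462 with x≈9.85089

max x = 9.851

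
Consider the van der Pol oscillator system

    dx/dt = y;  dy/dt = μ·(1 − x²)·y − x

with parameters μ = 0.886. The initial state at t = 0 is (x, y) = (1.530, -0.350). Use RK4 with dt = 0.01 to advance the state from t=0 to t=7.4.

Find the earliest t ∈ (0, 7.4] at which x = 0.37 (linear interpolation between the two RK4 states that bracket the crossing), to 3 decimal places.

t = 1.230

t=0.000: state=(1.530, -0.350)
step 1 (dt=0.01): k1=(-0.350, -1.114), k2=(-0.356, -1.108), k3=(-0.356, -1.108), k4=(-0.361, -1.101); state += dt/6·(k1+2k2+2k3+k4)
t=0.010: state=(1.526, -0.361)
t=0.020: state=(1.523, -0.372)
t=0.030: state=(1.519, -0.383)
continuing one RK4 step at a time; state shown every 25 steps (Δt=0.25):
t=0.250: state=(1.411, -0.596)
t=0.500: state=(1.235, -0.810)
t=0.750: state=(1.004, -1.039)
t=1.000: state=(0.711, -1.322)
t=1.220: state=(0.386, -1.642)
next step: t=1.230: state=(0.370, -1.659) — x has crossed 0.37
linear interpolation between t=1.220 (0.38604) and t=1.230 (0.36954) → t≈1.230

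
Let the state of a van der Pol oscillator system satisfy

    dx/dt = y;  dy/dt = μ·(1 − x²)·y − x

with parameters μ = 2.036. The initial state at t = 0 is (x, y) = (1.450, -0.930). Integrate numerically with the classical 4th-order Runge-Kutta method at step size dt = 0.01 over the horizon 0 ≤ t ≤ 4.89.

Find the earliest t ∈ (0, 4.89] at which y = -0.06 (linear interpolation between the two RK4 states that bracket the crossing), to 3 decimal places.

t=0.000: state=(1.450, -0.930)
step 1 (dt=0.01): k1=(-0.930, 0.638), k2=(-0.927, 0.610), k3=(-0.927, 0.610), k4=(-0.924, 0.583); state += dt/6·(k1+2k2+2k3+k4)
t=0.010: state=(1.441, -0.924)
t=0.020: state=(1.432, -0.918)
t=0.030: state=(1.422, -0.913)
continuing one RK4 step at a time; state shown every 20 steps (Δt=0.2):
t=0.200: state=(1.271, -0.890)
t=0.400: state=(1.086, -0.979)
t=0.600: state=(0.871, -1.193)
t=0.800: state=(0.596, -1.596)
t=1.000: state=(0.211, -2.326)
t=1.200: state=(-0.362, -3.442)
t=1.400: state=(-1.128, -3.912)
t=1.600: state=(-1.763, -2.166)
t=1.800: state=(-2.009, -0.502)
t=1.920: state=(-2.039, -0.064)
next step: t=1.930: state=(-2.040, -0.041) — y has crossed -0.06
linear interpolation between t=1.920 (-0.06442) and t=1.930 (-0.04065) → t≈1.922

t = 1.922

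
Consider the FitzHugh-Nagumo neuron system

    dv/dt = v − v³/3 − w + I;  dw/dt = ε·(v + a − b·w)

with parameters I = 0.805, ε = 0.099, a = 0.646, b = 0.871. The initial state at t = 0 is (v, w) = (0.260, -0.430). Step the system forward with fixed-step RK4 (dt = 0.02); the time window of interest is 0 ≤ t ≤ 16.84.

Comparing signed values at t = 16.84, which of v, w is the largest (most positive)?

largest component: w

t=0.000: state=(0.260, -0.430)
step 1 (dt=0.02): k1=(1.489, 0.127), k2=(1.502, 0.128), k3=(1.502, 0.128), k4=(1.514, 0.130); state += dt/6·(k1+2k2+2k3+k4)
t=0.020: state=(0.290, -0.427)
t=0.040: state=(0.321, -0.425)
t=0.060: state=(0.352, -0.422)
continuing one RK4 step at a time; state shown every 50 steps (Δt=1):
t=1.000: state=(1.819, -0.228)
t=2.000: state=(2.044, 0.042)
t=3.000: state=(1.975, 0.290)
t=4.000: state=(1.895, 0.511)
t=5.000: state=(1.815, 0.706)
t=6.000: state=(1.736, 0.877)
t=7.000: state=(1.656, 1.027)
t=8.000: state=(1.576, 1.157)
t=9.000: state=(1.495, 1.268)
t=10.000: state=(1.412, 1.362)
t=11.000: state=(1.327, 1.441)
t=12.000: state=(1.236, 1.505)
t=13.000: state=(1.139, 1.554)
t=14.000: state=(1.029, 1.590)
t=15.000: state=(0.896, 1.611)
t=16.000: state=(0.717, 1.616)
t=16.840: state=(0.486, 1.604)
compare at T: v=0.486, w=1.604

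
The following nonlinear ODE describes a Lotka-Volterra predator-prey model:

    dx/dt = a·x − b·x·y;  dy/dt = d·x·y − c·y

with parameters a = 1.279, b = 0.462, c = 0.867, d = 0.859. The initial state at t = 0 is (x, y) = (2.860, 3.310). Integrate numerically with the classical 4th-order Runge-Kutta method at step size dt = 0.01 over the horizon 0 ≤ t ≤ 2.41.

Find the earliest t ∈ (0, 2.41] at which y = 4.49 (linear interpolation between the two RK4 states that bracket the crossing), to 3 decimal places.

t = 0.205

t=0.000: state=(2.860, 3.310)
step 1 (dt=0.01): k1=(-0.716, 5.262), k2=(-0.749, 5.294), k3=(-0.750, 5.293), k4=(-0.784, 5.325); state += dt/6·(k1+2k2+2k3+k4)
t=0.010: state=(2.853, 3.363)
t=0.020: state=(2.844, 3.416)
t=0.030: state=(2.835, 3.471)
continuing one RK4 step at a time; state shown every 10 steps (Δt=0.1):
t=0.100: state=(2.754, 3.865)
t=0.200: state=(2.583, 4.459)
next step: t=0.210: state=(2.562, 4.519) — y has crossed 4.49
linear interpolation between t=0.200 (4.45869) and t=0.210 (4.51898) → t≈0.205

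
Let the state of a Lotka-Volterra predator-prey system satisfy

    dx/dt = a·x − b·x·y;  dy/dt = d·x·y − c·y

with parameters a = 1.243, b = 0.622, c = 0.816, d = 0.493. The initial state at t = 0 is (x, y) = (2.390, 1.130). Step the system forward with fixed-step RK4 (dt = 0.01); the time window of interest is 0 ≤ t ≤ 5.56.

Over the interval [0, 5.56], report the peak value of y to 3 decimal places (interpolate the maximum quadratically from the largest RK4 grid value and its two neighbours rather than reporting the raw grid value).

t=0.000: state=(2.390, 1.130)
step 1 (dt=0.01): k1=(1.291, 0.409), k2=(1.291, 0.414), k3=(1.291, 0.414), k4=(1.292, 0.418); state += dt/6·(k1+2k2+2k3+k4)
t=0.010: state=(2.403, 1.134)
t=0.020: state=(2.416, 1.138)
t=0.030: state=(2.429, 1.143)
continuing one RK4 step at a time; state shown every 20 steps (Δt=0.2):
t=0.200: state=(2.647, 1.230)
t=0.400: state=(2.888, 1.373)
t=0.600: state=(3.086, 1.567)
t=0.800: state=(3.208, 1.817)
t=1.000: state=(3.221, 2.121)
t=1.200: state=(3.107, 2.463)
t=1.400: state=(2.869, 2.812)
t=1.600: state=(2.542, 3.120)
t=1.800: state=(2.178, 3.345)
t=2.000: state=(1.826, 3.460)
t=2.200: state=(1.521, 3.465)
t=2.400: state=(1.273, 3.376)
t=2.600: state=(1.082, 3.220)
t=2.800: state=(0.941, 3.021)
t=3.000: state=(0.840, 2.800)
t=3.200: state=(0.771, 2.575)
t=3.400: state=(0.728, 2.354)
t=3.600: state=(0.705, 2.146)
t=3.800: state=(0.701, 1.953)
t=4.000: state=(0.713, 1.779)
t=4.200: state=(0.740, 1.623)
t=4.400: state=(0.782, 1.486)
t=4.600: state=(0.840, 1.367)
t=4.800: state=(0.914, 1.266)
t=5.000: state=(1.007, 1.182)
t=5.200: state=(1.120, 1.115)
t=5.400: state=(1.254, 1.064)
t=5.560: state=(1.378, 1.036)
largest grid value and its neighbours: y(2.100)=3.47587, y(2.110)=3.47593, y(2.120)=3.47574
parabola through these three points peaks at t≈2.107 with y≈3.47594

max y = 3.476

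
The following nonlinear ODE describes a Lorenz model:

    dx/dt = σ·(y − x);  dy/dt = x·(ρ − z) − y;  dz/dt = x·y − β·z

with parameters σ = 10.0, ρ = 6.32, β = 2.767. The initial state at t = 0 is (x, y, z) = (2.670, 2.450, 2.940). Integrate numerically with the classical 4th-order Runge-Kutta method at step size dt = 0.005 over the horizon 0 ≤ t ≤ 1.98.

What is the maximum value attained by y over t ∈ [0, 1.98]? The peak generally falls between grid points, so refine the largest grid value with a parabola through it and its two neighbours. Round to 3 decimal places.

max y = 5.044

t=0.000: state=(2.670, 2.450, 2.940)
step 1 (dt=0.005): k1=(-2.200, 6.575, -1.593), k2=(-1.981, 6.550, -1.552), k3=(-1.987, 6.552, -1.551), k4=(-1.773, 6.529, -1.509); state += dt/6·(k1+2k2+2k3+k4)
t=0.005: state=(2.660, 2.483, 2.932)
t=0.010: state=(2.652, 2.515, 2.925)
t=0.015: state=(2.646, 2.548, 2.918)
continuing one RK4 step at a time; state shown every 20 steps (Δt=0.1):
t=0.100: state=(2.767, 3.090, 2.881)
t=0.200: state=(3.211, 3.747, 3.081)
t=0.300: state=(3.790, 4.389, 3.592)
t=0.400: state=(4.361, 4.878, 4.395)
t=0.500: state=(4.769, 5.043, 5.338)
t=0.600: state=(4.877, 4.814, 6.148)
t=0.700: state=(4.663, 4.319, 6.574)
t=0.800: state=(4.247, 3.790, 6.557)
t=0.900: state=(3.804, 3.395, 6.224)
t=1.000: state=(3.459, 3.185, 5.752)
t=1.100: state=(3.261, 3.140, 5.281)
t=1.200: state=(3.209, 3.222, 4.898)
t=1.300: state=(3.278, 3.396, 4.649)
t=1.400: state=(3.435, 3.626, 4.555)
t=1.500: state=(3.645, 3.869, 4.616)
t=1.600: state=(3.867, 4.078, 4.809)
t=1.700: state=(4.053, 4.208, 5.087)
t=1.800: state=(4.165, 4.231, 5.380)
t=1.900: state=(4.183, 4.153, 5.613)
t=1.980: state=(4.132, 4.040, 5.722)
largest grid value and its neighbours: y(0.485)=5.04337, y(0.490)=5.04415, y(0.495)=5.04388
parabola through these three points peaks at t≈0.491 with y≈5.04418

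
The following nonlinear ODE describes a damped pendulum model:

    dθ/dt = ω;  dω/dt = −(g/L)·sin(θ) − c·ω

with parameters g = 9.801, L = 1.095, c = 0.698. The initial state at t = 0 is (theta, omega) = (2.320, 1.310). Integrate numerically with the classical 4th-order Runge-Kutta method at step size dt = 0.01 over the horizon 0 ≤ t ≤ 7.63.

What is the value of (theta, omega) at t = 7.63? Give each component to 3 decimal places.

t=0.000: state=(2.320, 1.310)
step 1 (dt=0.01): k1=(1.310, -7.468), k2=(1.273, -7.402), k3=(1.273, -7.404), k4=(1.236, -7.339); state += dt/6·(k1+2k2+2k3+k4)
t=0.010: state=(2.333, 1.236)
t=0.020: state=(2.345, 1.163)
t=0.030: state=(2.356, 1.092)
continuing one RK4 step at a time; state shown every 25 steps (Δt=0.25):
t=0.250: state=(2.441, -0.263)
t=0.500: state=(2.200, -1.683)
t=0.750: state=(1.579, -3.315)
t=1.000: state=(0.573, -4.526)
t=1.250: state=(-0.514, -3.797)
t=1.500: state=(-1.200, -1.595)
t=1.750: state=(-1.313, 0.640)
t=2.000: state=(-0.919, 2.396)
t=2.250: state=(-0.203, 3.088)
t=2.500: state=(0.493, 2.247)
t=2.750: state=(0.849, 0.553)
t=3.000: state=(0.776, -1.072)
t=3.250: state=(0.369, -2.029)
t=3.500: state=(-0.147, -1.909)
t=3.750: state=(-0.509, -0.894)
t=4.000: state=(-0.575, 0.356)
t=4.250: state=(-0.362, 1.252)
t=4.500: state=(-0.010, 1.426)
t=4.750: state=(0.290, 0.880)
t=5.000: state=(0.402, 0.004)
t=5.250: state=(0.304, -0.733)
t=5.500: state=(0.075, -1.006)
t=5.750: state=(-0.154, -0.746)
t=6.000: state=(-0.271, -0.166)
t=6.250: state=(-0.238, 0.400)
t=6.500: state=(-0.095, 0.684)
t=6.750: state=(0.072, 0.589)
t=7.000: state=(0.177, 0.222)
t=7.250: state=(0.179, -0.194)
t=7.500: state=(0.093, -0.450)
t=7.630: state=(0.032, -0.480)

(theta, omega) = (0.032, -0.480)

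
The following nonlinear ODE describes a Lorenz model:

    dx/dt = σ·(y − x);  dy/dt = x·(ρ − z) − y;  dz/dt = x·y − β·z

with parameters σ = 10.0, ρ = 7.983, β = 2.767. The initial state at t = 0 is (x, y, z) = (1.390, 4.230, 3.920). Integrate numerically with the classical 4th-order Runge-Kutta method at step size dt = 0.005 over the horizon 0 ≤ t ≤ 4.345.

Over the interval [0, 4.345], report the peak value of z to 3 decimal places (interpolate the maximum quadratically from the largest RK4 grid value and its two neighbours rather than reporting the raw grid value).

t=0.000: state=(1.390, 4.230, 3.920)
step 1 (dt=0.005): k1=(28.400, 1.418, -4.967), k2=(27.725, 1.721, -4.627), k3=(27.750, 1.712, -4.635), k4=(27.098, 2.008, -4.303); state += dt/6·(k1+2k2+2k3+k4)
t=0.005: state=(1.529, 4.239, 3.897)
t=0.010: state=(1.661, 4.250, 3.877)
t=0.015: state=(1.788, 4.264, 3.860)
continuing one RK4 step at a time; state shown every 40 steps (Δt=0.2):
t=0.200: state=(4.615, 5.725, 4.887)
t=0.400: state=(6.000, 6.082, 8.087)
t=0.600: state=(4.949, 4.077, 8.986)
t=0.800: state=(3.548, 3.135, 7.341)
t=1.000: state=(3.314, 3.453, 5.875)
t=1.200: state=(3.938, 4.377, 5.562)
t=1.400: state=(4.819, 5.177, 6.523)
t=1.600: state=(5.073, 4.944, 7.734)
t=1.800: state=(4.501, 4.153, 7.769)
t=2.000: state=(3.981, 3.847, 6.993)
t=2.200: state=(3.983, 4.103, 6.412)
t=2.400: state=(4.349, 4.559, 6.477)
t=2.600: state=(4.673, 4.755, 7.010)
t=2.800: state=(4.633, 4.524, 7.379)
t=3.000: state=(4.357, 4.224, 7.239)
t=3.200: state=(4.194, 4.173, 6.886)
t=3.400: state=(4.263, 4.342, 6.714)
t=3.600: state=(4.440, 4.521, 6.840)
t=3.800: state=(4.529, 4.531, 7.075)
t=4.000: state=(4.461, 4.402, 7.156)
t=4.200: state=(4.346, 4.301, 7.044)
t=4.345: state=(4.308, 4.302, 6.933)
largest grid value and its neighbours: z(0.540)=9.12744, z(0.545)=9.12755, z(0.550)=9.12530
parabola through these three points peaks at t≈0.543 with z≈9.12779

max z = 9.128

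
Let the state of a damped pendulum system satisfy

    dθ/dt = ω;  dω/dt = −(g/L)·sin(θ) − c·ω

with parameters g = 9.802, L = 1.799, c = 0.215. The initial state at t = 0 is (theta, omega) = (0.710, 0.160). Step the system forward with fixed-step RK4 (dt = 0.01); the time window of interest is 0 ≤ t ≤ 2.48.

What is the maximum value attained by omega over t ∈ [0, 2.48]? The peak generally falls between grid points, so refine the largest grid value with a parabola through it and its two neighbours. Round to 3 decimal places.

max omega = 1.311

t=0.000: state=(0.710, 0.160)
step 1 (dt=0.01): k1=(0.160, -3.586), k2=(0.142, -3.585), k3=(0.142, -3.585), k4=(0.124, -3.584); state += dt/6·(k1+2k2+2k3+k4)
t=0.010: state=(0.711, 0.124)
t=0.020: state=(0.712, 0.088)
t=0.030: state=(0.713, 0.053)
continuing one RK4 step at a time; state shown every 10 steps (Δt=0.1):
t=0.100: state=(0.708, -0.196)
t=0.200: state=(0.671, -0.536)
t=0.300: state=(0.602, -0.846)
t=0.400: state=(0.504, -1.112)
t=0.500: state=(0.382, -1.319)
t=0.600: state=(0.242, -1.457)
t=0.700: state=(0.093, -1.516)
t=0.800: state=(-0.058, -1.493)
t=0.900: state=(-0.203, -1.390)
t=1.000: state=(-0.334, -1.217)
t=1.100: state=(-0.445, -0.986)
t=1.200: state=(-0.530, -0.711)
t=1.300: state=(-0.586, -0.410)
t=1.400: state=(-0.611, -0.096)
t=1.500: state=(-0.605, 0.215)
t=1.600: state=(-0.569, 0.510)
t=1.700: state=(-0.504, 0.776)
t=1.800: state=(-0.415, 0.999)
t=1.900: state=(-0.306, 1.168)
t=2.000: state=(-0.183, 1.274)
t=2.100: state=(-0.054, 1.311)
t=2.200: state=(0.076, 1.277)
t=2.300: state=(0.200, 1.175)
t=2.400: state=(0.309, 1.013)
t=2.480: state=(0.384, 0.849)
largest grid value and its neighbours: omega(2.090)=1.31062, omega(2.100)=1.31108, omega(2.110)=1.31082
parabola through these three points peaks at t≈2.101 with omega≈1.31108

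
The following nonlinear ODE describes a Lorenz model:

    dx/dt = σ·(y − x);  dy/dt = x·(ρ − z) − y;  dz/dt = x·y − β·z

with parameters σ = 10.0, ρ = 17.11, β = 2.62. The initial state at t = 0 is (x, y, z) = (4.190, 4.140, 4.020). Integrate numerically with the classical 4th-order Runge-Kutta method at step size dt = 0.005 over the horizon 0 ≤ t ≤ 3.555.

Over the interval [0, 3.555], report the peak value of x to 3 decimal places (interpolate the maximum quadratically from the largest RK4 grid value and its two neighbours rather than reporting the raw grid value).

t=0.000: state=(4.190, 4.140, 4.020)
step 1 (dt=0.005): k1=(-0.500, 50.707, 6.814), k2=(0.780, 50.493, 7.295), k3=(0.743, 50.530, 7.304), k4=(1.989, 50.350, 7.793); state += dt/6·(k1+2k2+2k3+k4)
t=0.005: state=(4.194, 4.393, 4.057)
t=0.010: state=(4.210, 4.644, 4.098)
t=0.015: state=(4.237, 4.894, 4.145)
continuing one RK4 step at a time; state shown every 40 steps (Δt=0.2):
t=0.200: state=(10.137, 14.250, 13.565)
t=0.400: state=(7.673, 2.081, 23.697)
t=0.600: state=(0.974, -0.135, 14.211)
t=0.800: state=(0.294, 0.335, 8.421)
t=1.000: state=(0.728, 1.169, 5.042)
t=1.200: state=(2.710, 4.576, 3.716)
t=1.400: state=(9.655, 14.224, 12.026)
t=1.600: state=(8.367, 2.510, 24.497)
t=1.800: state=(0.874, -0.451, 14.680)
t=2.000: state=(-0.112, -0.255, 8.683)
t=2.200: state=(-0.448, -0.723, 5.163)
t=2.400: state=(-1.673, -2.838, 3.335)
t=2.600: state=(-6.698, -10.976, 6.452)
t=2.800: state=(-11.723, -8.217, 25.614)
t=3.000: state=(-1.974, 0.780, 17.470)
t=3.200: state=(0.238, 0.559, 10.300)
t=3.400: state=(0.893, 1.396, 6.184)
t=3.555: state=(2.283, 3.748, 4.625)
largest grid value and its neighbours: x(1.490)=12.31190, x(1.495)=12.31270, x(1.500)=12.29310
parabola through these three points peaks at t≈1.493 with x≈12.31486

max x = 12.315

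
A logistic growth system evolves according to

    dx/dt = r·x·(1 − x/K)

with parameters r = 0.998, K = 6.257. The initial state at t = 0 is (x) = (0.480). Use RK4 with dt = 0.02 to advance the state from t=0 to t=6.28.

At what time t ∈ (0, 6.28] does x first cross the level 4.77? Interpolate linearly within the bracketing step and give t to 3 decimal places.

t=0.000: state=(0.480)
step 1 (dt=0.02): k1=(0.442), k2=(0.446), k3=(0.446), k4=(0.450); state += dt/6·(k1+2k2+2k3+k4)
t=0.020: state=(0.489)
t=0.040: state=(0.498)
t=0.060: state=(0.507)
continuing one RK4 step at a time; state shown every 25 steps (Δt=0.5):
t=0.500: state=(0.753)
t=1.000: state=(1.151)
t=1.500: state=(1.694)
t=2.000: state=(2.374)
t=2.500: state=(3.140)
t=3.000: state=(3.904)
t=3.500: state=(4.581)
t=3.660: state=(4.769)
next step: t=3.680: state=(4.792) — x has crossed 4.77
linear interpolation between t=3.660 (4.76914) and t=3.680 (4.79166) → t≈3.661

t = 3.661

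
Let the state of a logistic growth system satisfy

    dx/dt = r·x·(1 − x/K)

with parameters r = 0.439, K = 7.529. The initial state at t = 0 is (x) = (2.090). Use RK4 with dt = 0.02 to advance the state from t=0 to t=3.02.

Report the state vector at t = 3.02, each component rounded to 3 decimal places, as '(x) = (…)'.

t=0.000: state=(2.090)
step 1 (dt=0.02): k1=(0.663), k2=(0.664), k3=(0.664), k4=(0.665); state += dt/6·(k1+2k2+2k3+k4)
t=0.020: state=(2.103)
t=0.040: state=(2.117)
t=0.060: state=(2.130)
continuing one RK4 step at a time; state shown every 5 steps (Δt=0.1):
t=0.100: state=(2.157)
t=0.200: state=(2.225)
t=0.300: state=(2.295)
t=0.400: state=(2.365)
t=0.500: state=(2.437)
t=0.600: state=(2.510)
t=0.700: state=(2.584)
t=0.800: state=(2.659)
t=0.900: state=(2.735)
t=1.000: state=(2.812)
t=1.100: state=(2.889)
t=1.200: state=(2.968)
t=1.300: state=(3.047)
t=1.400: state=(3.127)
t=1.500: state=(3.208)
t=1.600: state=(3.289)
t=1.700: state=(3.370)
t=1.800: state=(3.452)
t=1.900: state=(3.535)
t=2.000: state=(3.617)
t=2.100: state=(3.700)
t=2.200: state=(3.782)
t=2.300: state=(3.865)
t=2.400: state=(3.947)
t=2.500: state=(4.030)
t=2.600: state=(4.112)
t=2.700: state=(4.193)
t=2.800: state=(4.275)
t=2.900: state=(4.356)
t=3.000: state=(4.436)
t=3.020: state=(4.452)

(x) = (4.452)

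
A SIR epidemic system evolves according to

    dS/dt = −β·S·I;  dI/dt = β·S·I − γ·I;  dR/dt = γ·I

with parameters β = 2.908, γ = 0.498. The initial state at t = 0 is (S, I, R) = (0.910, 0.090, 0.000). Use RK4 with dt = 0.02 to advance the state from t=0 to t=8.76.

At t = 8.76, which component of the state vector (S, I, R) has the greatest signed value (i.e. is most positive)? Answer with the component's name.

t=0.000: state=(0.910, 0.090, 0.000)
step 1 (dt=0.02): k1=(-0.238, 0.193, 0.045), k2=(-0.243, 0.197, 0.046), k3=(-0.243, 0.197, 0.046), k4=(-0.247, 0.200, 0.047); state += dt/6·(k1+2k2+2k3+k4)
t=0.020: state=(0.905, 0.094, 0.001)
t=0.040: state=(0.900, 0.098, 0.002)
t=0.060: state=(0.895, 0.102, 0.003)
continuing one RK4 step at a time; state shown every 25 steps (Δt=0.5):
t=0.500: state=(0.727, 0.234, 0.038)
t=1.000: state=(0.447, 0.431, 0.122)
t=1.500: state=(0.218, 0.537, 0.245)
t=2.000: state=(0.100, 0.522, 0.379)
t=2.500: state=(0.049, 0.451, 0.500)
t=3.000: state=(0.027, 0.371, 0.603)
t=3.500: state=(0.017, 0.298, 0.686)
t=4.000: state=(0.011, 0.237, 0.752)
t=4.500: state=(0.008, 0.187, 0.804)
t=5.000: state=(0.007, 0.148, 0.846)
t=5.500: state=(0.005, 0.116, 0.879)
t=6.000: state=(0.005, 0.091, 0.904)
t=6.500: state=(0.004, 0.071, 0.924)
t=7.000: state=(0.004, 0.056, 0.940)
t=7.500: state=(0.003, 0.044, 0.953)
t=8.000: state=(0.003, 0.034, 0.962)
t=8.500: state=(0.003, 0.027, 0.970)
t=8.760: state=(0.003, 0.024, 0.973)
compare at T: S=0.003, I=0.024, R=0.973

largest component: R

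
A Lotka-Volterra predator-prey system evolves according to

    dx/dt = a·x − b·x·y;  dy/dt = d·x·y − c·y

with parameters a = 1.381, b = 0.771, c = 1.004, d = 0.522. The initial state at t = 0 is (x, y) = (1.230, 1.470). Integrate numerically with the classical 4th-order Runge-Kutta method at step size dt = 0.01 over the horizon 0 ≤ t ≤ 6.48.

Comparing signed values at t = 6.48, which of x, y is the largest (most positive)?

largest component: x

t=0.000: state=(1.230, 1.470)
step 1 (dt=0.01): k1=(0.305, -0.532), k2=(0.307, -0.530), k3=(0.307, -0.530), k4=(0.310, -0.528); state += dt/6·(k1+2k2+2k3+k4)
t=0.010: state=(1.233, 1.465)
t=0.020: state=(1.236, 1.459)
t=0.030: state=(1.239, 1.454)
continuing one RK4 step at a time; state shown every 25 steps (Δt=0.25):
t=0.250: state=(1.324, 1.351)
t=0.500: state=(1.455, 1.259)
t=0.750: state=(1.623, 1.197)
t=1.000: state=(1.826, 1.166)
t=1.250: state=(2.060, 1.169)
t=1.500: state=(2.315, 1.210)
t=1.750: state=(2.571, 1.295)
t=2.000: state=(2.795, 1.430)
t=2.250: state=(2.944, 1.620)
t=2.500: state=(2.976, 1.858)
t=2.750: state=(2.865, 2.119)
t=3.000: state=(2.626, 2.362)
t=3.250: state=(2.310, 2.537)
t=3.500: state=(1.983, 2.611)
t=3.750: state=(1.695, 2.581)
t=4.000: state=(1.470, 2.467)
t=4.250: state=(1.311, 2.300)
t=4.500: state=(1.210, 2.108)
t=4.750: state=(1.160, 1.913)
t=5.000: state=(1.154, 1.730)
t=5.250: state=(1.186, 1.568)
t=5.500: state=(1.255, 1.430)
t=5.750: state=(1.361, 1.319)
t=6.000: state=(1.503, 1.237)
t=6.250: state=(1.682, 1.184)
t=6.480: state=(1.878, 1.163)
compare at T: x=1.878, y=1.163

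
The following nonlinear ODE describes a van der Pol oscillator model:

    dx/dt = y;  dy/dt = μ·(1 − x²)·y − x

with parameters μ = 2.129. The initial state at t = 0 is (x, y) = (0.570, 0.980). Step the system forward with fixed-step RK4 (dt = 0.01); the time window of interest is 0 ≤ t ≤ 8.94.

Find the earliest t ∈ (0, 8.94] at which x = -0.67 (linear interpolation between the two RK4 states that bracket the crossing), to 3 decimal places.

t=0.000: state=(0.570, 0.980)
step 1 (dt=0.01): k1=(0.980, 0.839), k2=(0.984, 0.828), k3=(0.984, 0.828), k4=(0.988, 0.817); state += dt/6·(k1+2k2+2k3+k4)
t=0.010: state=(0.580, 0.988)
t=0.020: state=(0.590, 0.996)
t=0.030: state=(0.600, 1.004)
continuing one RK4 step at a time; state shown every 50 steps (Δt=0.5):
t=0.500: state=(1.087, 0.885)
t=1.000: state=(1.317, 0.047)
t=1.500: state=(1.203, -0.451)
t=2.000: state=(0.871, -0.919)
t=2.500: state=(0.145, -2.279)
t=2.760: state=(-0.634, -3.700)
next step: t=2.770: state=(-0.671, -3.739) — x has crossed -0.67
linear interpolation between t=2.760 (-0.63380) and t=2.770 (-0.67100) → t≈2.770

t = 2.770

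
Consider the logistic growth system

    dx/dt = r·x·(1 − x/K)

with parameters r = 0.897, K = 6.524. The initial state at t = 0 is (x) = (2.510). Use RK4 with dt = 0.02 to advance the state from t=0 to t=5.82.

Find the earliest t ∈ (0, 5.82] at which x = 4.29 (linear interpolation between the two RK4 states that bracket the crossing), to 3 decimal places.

t=0.000: state=(2.510)
step 1 (dt=0.02): k1=(1.385), k2=(1.388), k3=(1.388), k4=(1.391); state += dt/6·(k1+2k2+2k3+k4)
t=0.020: state=(2.538)
t=0.040: state=(2.566)
t=0.060: state=(2.594)
continuing one RK4 step at a time; state shown every 10 steps (Δt=0.2):
t=0.200: state=(2.792)
t=0.400: state=(3.082)
t=0.600: state=(3.374)
t=0.800: state=(3.665)
t=1.000: state=(3.949)
t=1.200: state=(4.223)
t=1.240: state=(4.276)
next step: t=1.260: state=(4.302) — x has crossed 4.29
linear interpolation between t=1.240 (4.27570) and t=1.260 (4.30206) → t≈1.251

t = 1.251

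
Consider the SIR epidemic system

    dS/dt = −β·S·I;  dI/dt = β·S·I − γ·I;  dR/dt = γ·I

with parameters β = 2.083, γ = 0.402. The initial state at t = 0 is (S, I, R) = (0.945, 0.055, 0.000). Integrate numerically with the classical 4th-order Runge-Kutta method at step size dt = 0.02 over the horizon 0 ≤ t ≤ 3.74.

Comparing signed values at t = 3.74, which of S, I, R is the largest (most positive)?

largest component: R

t=0.000: state=(0.945, 0.055, 0.000)
step 1 (dt=0.02): k1=(-0.108, 0.086, 0.022), k2=(-0.110, 0.087, 0.022), k3=(-0.110, 0.087, 0.022), k4=(-0.111, 0.089, 0.023); state += dt/6·(k1+2k2+2k3+k4)
t=0.020: state=(0.943, 0.057, 0.000)
t=0.040: state=(0.941, 0.059, 0.001)
t=0.060: state=(0.938, 0.060, 0.001)
continuing one RK4 step at a time; state shown every 10 steps (Δt=0.2):
t=0.200: state=(0.920, 0.075, 0.005)
t=0.400: state=(0.887, 0.101, 0.012)
t=0.600: state=(0.845, 0.133, 0.022)
t=0.800: state=(0.793, 0.173, 0.034)
t=1.000: state=(0.731, 0.219, 0.050)
t=1.200: state=(0.660, 0.271, 0.069)
t=1.400: state=(0.583, 0.324, 0.093)
t=1.600: state=(0.504, 0.375, 0.121)
t=1.800: state=(0.427, 0.420, 0.153)
t=2.000: state=(0.356, 0.456, 0.188)
t=2.200: state=(0.293, 0.481, 0.226)
t=2.400: state=(0.239, 0.496, 0.266)
t=2.600: state=(0.194, 0.500, 0.306)
t=2.800: state=(0.158, 0.497, 0.346)
t=3.000: state=(0.128, 0.486, 0.385)
t=3.200: state=(0.105, 0.471, 0.424)
t=3.400: state=(0.087, 0.452, 0.461)
t=3.600: state=(0.072, 0.431, 0.497)
t=3.740: state=(0.064, 0.416, 0.520)
compare at T: S=0.064, I=0.416, R=0.520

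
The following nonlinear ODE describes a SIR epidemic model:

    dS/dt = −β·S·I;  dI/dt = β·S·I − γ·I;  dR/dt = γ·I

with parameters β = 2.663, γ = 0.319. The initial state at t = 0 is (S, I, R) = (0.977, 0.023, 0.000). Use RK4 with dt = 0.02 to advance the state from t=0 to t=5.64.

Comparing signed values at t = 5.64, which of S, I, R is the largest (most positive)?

t=0.000: state=(0.977, 0.023, 0.000)
step 1 (dt=0.02): k1=(-0.060, 0.053, 0.007), k2=(-0.061, 0.054, 0.008), k3=(-0.061, 0.054, 0.008), k4=(-0.063, 0.055, 0.008); state += dt/6·(k1+2k2+2k3+k4)
t=0.020: state=(0.976, 0.024, 0.000)
t=0.040: state=(0.974, 0.025, 0.000)
t=0.060: state=(0.973, 0.026, 0.000)
continuing one RK4 step at a time; state shown every 10 steps (Δt=0.2):
t=0.200: state=(0.962, 0.036, 0.002)
t=0.400: state=(0.939, 0.056, 0.005)
t=0.600: state=(0.904, 0.086, 0.009)
t=0.800: state=(0.854, 0.130, 0.016)
t=1.000: state=(0.786, 0.188, 0.026)
t=1.200: state=(0.697, 0.262, 0.040)
t=1.400: state=(0.593, 0.347, 0.060)
t=1.600: state=(0.481, 0.434, 0.085)
t=1.800: state=(0.374, 0.511, 0.115)
t=2.000: state=(0.280, 0.570, 0.150)
t=2.200: state=(0.205, 0.608, 0.187)
t=2.400: state=(0.147, 0.626, 0.227)
t=2.600: state=(0.105, 0.628, 0.267)
t=2.800: state=(0.076, 0.618, 0.307)
t=3.000: state=(0.055, 0.600, 0.345)
t=3.200: state=(0.040, 0.577, 0.383)
t=3.400: state=(0.030, 0.551, 0.419)
t=3.600: state=(0.022, 0.524, 0.453)
t=3.800: state=(0.017, 0.497, 0.486)
t=4.000: state=(0.013, 0.470, 0.517)
t=4.200: state=(0.010, 0.444, 0.546)
t=4.400: state=(0.008, 0.418, 0.573)
t=4.600: state=(0.007, 0.394, 0.599)
t=4.800: state=(0.005, 0.371, 0.624)
t=5.000: state=(0.004, 0.349, 0.647)
t=5.200: state=(0.004, 0.328, 0.668)
t=5.400: state=(0.003, 0.308, 0.689)
t=5.600: state=(0.003, 0.290, 0.708)
t=5.640: state=(0.003, 0.286, 0.711)
compare at T: S=0.003, I=0.286, R=0.711

largest component: R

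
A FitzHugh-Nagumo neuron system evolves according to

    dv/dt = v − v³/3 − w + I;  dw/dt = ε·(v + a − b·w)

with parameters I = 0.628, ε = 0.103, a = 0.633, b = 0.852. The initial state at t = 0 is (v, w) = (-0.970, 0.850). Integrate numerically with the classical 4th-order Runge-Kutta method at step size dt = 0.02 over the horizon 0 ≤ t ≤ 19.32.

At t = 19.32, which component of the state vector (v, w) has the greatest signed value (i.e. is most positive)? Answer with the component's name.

largest component: v

t=0.000: state=(-0.970, 0.850)
step 1 (dt=0.02): k1=(-0.888, -0.109), k2=(-0.887, -0.110), k3=(-0.887, -0.110), k4=(-0.886, -0.111); state += dt/6·(k1+2k2+2k3+k4)
t=0.020: state=(-0.988, 0.848)
t=0.040: state=(-1.005, 0.846)
t=0.060: state=(-1.023, 0.843)
continuing one RK4 step at a time; state shown every 50 steps (Δt=1):
t=1.000: state=(-1.612, 0.708)
t=2.000: state=(-1.703, 0.545)
t=3.000: state=(-1.646, 0.396)
t=4.000: state=(-1.569, 0.267)
t=5.000: state=(-1.488, 0.156)
t=6.000: state=(-1.405, 0.063)
t=7.000: state=(-1.319, -0.014)
t=8.000: state=(-1.228, -0.076)
t=9.000: state=(-1.130, -0.124)
t=10.000: state=(-1.020, -0.157)
t=11.000: state=(-0.888, -0.176)
t=12.000: state=(-0.711, -0.178)
t=13.000: state=(-0.426, -0.158)
t=14.000: state=(0.172, -0.098)
t=15.000: state=(1.346, 0.046)
t=16.000: state=(1.858, 0.272)
t=17.000: state=(1.829, 0.494)
t=18.000: state=(1.745, 0.691)
t=19.000: state=(1.655, 0.863)
t=19.320: state=(1.626, 0.913)
compare at T: v=1.626, w=0.913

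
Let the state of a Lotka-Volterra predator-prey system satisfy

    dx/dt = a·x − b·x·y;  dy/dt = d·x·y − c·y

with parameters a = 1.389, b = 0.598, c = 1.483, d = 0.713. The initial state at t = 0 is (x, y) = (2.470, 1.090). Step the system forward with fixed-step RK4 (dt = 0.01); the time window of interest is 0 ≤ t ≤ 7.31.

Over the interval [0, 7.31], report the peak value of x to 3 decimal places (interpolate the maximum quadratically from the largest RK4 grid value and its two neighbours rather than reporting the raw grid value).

t=0.000: state=(2.470, 1.090)
step 1 (dt=0.01): k1=(1.821, 0.303), k2=(1.825, 0.311), k3=(1.825, 0.311), k4=(1.830, 0.318); state += dt/6·(k1+2k2+2k3+k4)
t=0.010: state=(2.488, 1.093)
t=0.020: state=(2.507, 1.096)
t=0.030: state=(2.525, 1.100)
continuing one RK4 step at a time; state shown every 25 steps (Δt=0.25):
t=0.250: state=(2.946, 1.218)
t=0.500: state=(3.413, 1.484)
t=0.750: state=(3.749, 1.945)
t=1.000: state=(3.776, 2.640)
t=1.250: state=(3.385, 3.471)
t=1.500: state=(2.702, 4.130)
t=1.750: state=(2.018, 4.334)
t=2.000: state=(1.515, 4.085)
t=2.250: state=(1.206, 3.585)
t=2.500: state=(1.042, 3.018)
t=2.750: state=(0.978, 2.491)
t=3.000: state=(0.987, 2.046)
t=3.250: state=(1.057, 1.693)
t=3.500: state=(1.186, 1.426)
t=3.750: state=(1.377, 1.236)
t=4.000: state=(1.636, 1.115)
t=4.250: state=(1.970, 1.060)
t=4.500: state=(2.379, 1.076)
t=4.750: state=(2.847, 1.183)
t=5.000: state=(3.324, 1.416)
t=5.250: state=(3.700, 1.832)
t=5.500: state=(3.804, 2.482)
t=5.750: state=(3.496, 3.304)
t=6.000: state=(2.850, 4.028)
t=6.250: state=(2.145, 4.333)
t=6.500: state=(1.600, 4.164)
t=6.750: state=(1.256, 3.697)
t=7.000: state=(1.066, 3.132)
t=7.250: state=(0.984, 2.592)
t=7.310: state=(0.977, 2.473)
largest grid value and its neighbours: x(5.440)=3.81303, x(5.450)=3.81312, x(5.460)=3.81255
parabola through these three points peaks at t≈5.446 with x≈3.81317

max x = 3.813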